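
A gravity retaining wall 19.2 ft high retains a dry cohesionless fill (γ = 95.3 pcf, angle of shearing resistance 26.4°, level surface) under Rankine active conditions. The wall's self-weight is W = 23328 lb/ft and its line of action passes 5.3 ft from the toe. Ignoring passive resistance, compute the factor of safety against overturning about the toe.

K_a = tan²(45° − 26.4°/2) = 0.3844.
P_a = ½K_aγH² = 0.5×0.3844×95.3×19.2² = 6753 lb/ft, acting at H/3 = 6.400 ft above the base.
Overturning moment M_o = P_a × H/3 = 6753 × 6.400 = 43220.
Resisting moment M_r = W × 5.3 = 23328 × 5.3 = 123600.
FS_overturning = M_r/M_o = 123600/43220 = 2.861.

2.86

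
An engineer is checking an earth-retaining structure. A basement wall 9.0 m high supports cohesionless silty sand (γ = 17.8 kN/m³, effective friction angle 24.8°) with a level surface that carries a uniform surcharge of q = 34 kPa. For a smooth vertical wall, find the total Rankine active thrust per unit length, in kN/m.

K_a = tan²(45° − φ/2) = 0.4090.
Soil triangle: ½ K_a γ H² = 0.5×0.4090×17.8×9.0² = 294.8 kN/m.
Surcharge rectangle: K_a q H = 0.4090×34×9.0 = 125.2 kN/m.
Total = 294.8 + 125.2 = 420.0 kN/m.

420 kN/m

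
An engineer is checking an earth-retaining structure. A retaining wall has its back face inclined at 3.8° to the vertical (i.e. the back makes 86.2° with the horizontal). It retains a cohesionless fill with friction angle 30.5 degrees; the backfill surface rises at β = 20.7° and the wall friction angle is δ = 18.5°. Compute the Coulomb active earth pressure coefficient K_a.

0.454

K_a = sin²(α+φ) / [sin²α · sin(α−δ) · (1 + √{sin(φ+δ)sin(φ−β) / (sin(α−δ)sin(α+β))})²].
With α = 86.2°, φ = 30.5°, δ = 18.5°, β = 20.7°: K_a = 0.4544.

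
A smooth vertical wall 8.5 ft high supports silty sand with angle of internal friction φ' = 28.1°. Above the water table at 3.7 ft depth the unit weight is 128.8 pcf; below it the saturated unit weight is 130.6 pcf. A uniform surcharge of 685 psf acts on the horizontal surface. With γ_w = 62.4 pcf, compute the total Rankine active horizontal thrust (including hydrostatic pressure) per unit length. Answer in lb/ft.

K_a = tan²(45° − φ/2) = 0.3596.
γ' = 130.6 − 62.4 = 68.20 pcf. h₂ = H − d_w = 4.8 ft.
σ'_h: at surface K_a·q = 246.3; at WT K_a(q+γd_w) = 417.7; at base K_a(q+γd_w+γ'h₂) = 535.4 psf.
P₁ = ½(246.3+417.7)×3.7 = 1228; P₂ = ½(417.7+535.4)×4.8 = 2288; P_w = ½γ_w h₂² = 718.8.
Total = 1228+2288+718.8 = 4235 lb/ft.

4230 lb/ft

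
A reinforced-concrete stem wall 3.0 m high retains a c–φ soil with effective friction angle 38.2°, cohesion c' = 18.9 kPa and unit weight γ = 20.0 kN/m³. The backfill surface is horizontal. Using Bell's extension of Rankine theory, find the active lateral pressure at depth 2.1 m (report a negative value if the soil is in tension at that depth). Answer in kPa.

-8.45 kPa

K_a = (1 − sin φ)/(1 + sin φ) = 0.2358.
σ_a = K_a γ z − 2c√K_a = 0.2358×20.0×2.1 − 2×18.9×0.4856 = -8.452 kPa.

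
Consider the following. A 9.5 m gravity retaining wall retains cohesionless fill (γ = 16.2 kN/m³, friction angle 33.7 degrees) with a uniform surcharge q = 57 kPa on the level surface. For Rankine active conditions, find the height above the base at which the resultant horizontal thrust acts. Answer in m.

3.84 m

K_a = 0.2863.
Triangular part P₁ = ½K_aγH² = 209.3 at H/3 = 3.167 m; rectangular part P₂ = K_a q H = 155.0 at H/2 = 4.750 m.
ȳ = (P₁·3.167 + P₂·4.750)/(P₁+P₂) = 3.840 m.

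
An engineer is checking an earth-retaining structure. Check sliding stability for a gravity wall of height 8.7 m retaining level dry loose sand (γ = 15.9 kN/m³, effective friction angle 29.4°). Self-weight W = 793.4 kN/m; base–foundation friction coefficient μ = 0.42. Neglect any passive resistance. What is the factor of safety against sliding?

K_a = tan²(45° − 29.4°/2) = 0.3415.
P_a = ½K_aγH² = 0.5×0.3415×15.9×8.7² = 205.5 kN/m, acting at H/3 = 2.900 m above the base.
FS_sliding = μW / P_a = 0.42×793.4 / 205.5 = 1.622.

1.62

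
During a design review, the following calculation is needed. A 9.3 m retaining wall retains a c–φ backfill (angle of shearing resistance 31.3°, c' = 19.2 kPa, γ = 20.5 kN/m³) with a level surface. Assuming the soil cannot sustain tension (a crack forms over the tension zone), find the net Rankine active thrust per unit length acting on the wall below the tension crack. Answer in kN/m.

115 kN/m

K_a = 0.3162; √K_a = 0.5623.
Tension-crack depth z_c = 2c/(γ√K_a) = 2×19.2/(20.5×0.5623) = 3.331 m.
σ_a at base = K_a γ H − 2c√K_a = 0.3162×20.5×9.3 − 2×19.2×0.5623 = 38.69 kPa.
P_a = ½ × 38.69 × (H − z_c) = 0.5×38.69×5.969 = 115.5 kN/m.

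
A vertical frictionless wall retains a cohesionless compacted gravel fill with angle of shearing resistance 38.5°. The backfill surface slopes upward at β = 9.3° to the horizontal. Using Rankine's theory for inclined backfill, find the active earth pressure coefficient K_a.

0.240

K_a = cos β · (cos β − √(cos²β − cos²φ)) / (cos β + √(cos²β − cos²φ)).
cos β = 0.9869, cos φ = 0.7826, √(cos²β − cos²φ) = 0.6012.
K_a = 0.9869 × (0.9869 − 0.6012)/(0.9869 + 0.6012) = 0.2397.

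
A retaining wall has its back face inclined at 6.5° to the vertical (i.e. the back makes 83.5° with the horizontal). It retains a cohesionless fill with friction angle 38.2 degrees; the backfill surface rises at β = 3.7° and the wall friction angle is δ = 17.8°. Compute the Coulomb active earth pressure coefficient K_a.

0.273

K_a = sin²(α+φ) / [sin²α · sin(α−δ) · (1 + √{sin(φ+δ)sin(φ−β) / (sin(α−δ)sin(α+β))})²].
With α = 83.5°, φ = 38.2°, δ = 17.8°, β = 3.7°: K_a = 0.2725.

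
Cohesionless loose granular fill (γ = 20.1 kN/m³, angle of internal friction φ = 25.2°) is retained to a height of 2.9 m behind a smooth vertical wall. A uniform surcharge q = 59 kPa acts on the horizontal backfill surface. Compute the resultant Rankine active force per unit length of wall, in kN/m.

103 kN/m

K_a = tan²(45° − φ/2) = 0.4027.
Soil triangle: ½ K_a γ H² = 0.5×0.4027×20.1×2.9² = 34.04 kN/m.
Surcharge rectangle: K_a q H = 0.4027×59×2.9 = 68.91 kN/m.
Total = 34.04 + 68.91 = 102.9 kN/m.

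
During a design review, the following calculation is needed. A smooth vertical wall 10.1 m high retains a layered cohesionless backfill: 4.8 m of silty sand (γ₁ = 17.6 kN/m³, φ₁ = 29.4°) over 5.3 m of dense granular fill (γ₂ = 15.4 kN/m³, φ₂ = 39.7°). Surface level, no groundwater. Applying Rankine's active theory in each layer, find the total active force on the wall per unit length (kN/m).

K_a1 = tan²(45°−29.4°/2) = 0.3415; K_a2 = tan²(45°−39.7°/2) = 0.2204.
Layer 1: σ at base = K_a1 γ₁ h₁ = 28.85 kPa; P₁ = ½×28.85×4.8 = 69.23.
Layer 2: σ_v at top = γ₁h₁ = 84.48; σ_h top = K_a2×84.48 = 18.62; σ_h base = K_a2×(84.48+15.4×5.3) = 36.61.
P₂ = ½(18.62+36.61)×5.3 = 146.4. Total P_a = 69.23+146.4 = 215.6 kN/m.

216 kN/m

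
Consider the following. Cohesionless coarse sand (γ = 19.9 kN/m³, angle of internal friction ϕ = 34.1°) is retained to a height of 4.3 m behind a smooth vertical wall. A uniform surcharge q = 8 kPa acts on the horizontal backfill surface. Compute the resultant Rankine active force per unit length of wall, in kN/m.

K_a = tan²(45° − φ/2) = 0.2815.
Soil triangle: ½ K_a γ H² = 0.5×0.2815×19.9×4.3² = 51.79 kN/m.
Surcharge rectangle: K_a q H = 0.2815×8×4.3 = 9.685 kN/m.
Total = 51.79 + 9.685 = 61.48 kN/m.

61.5 kN/m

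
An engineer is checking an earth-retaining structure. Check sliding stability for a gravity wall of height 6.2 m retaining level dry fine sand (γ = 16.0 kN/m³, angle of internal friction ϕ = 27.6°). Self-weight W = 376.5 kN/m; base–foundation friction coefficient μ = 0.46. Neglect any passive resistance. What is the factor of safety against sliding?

K_a = tan²(45° − 27.6°/2) = 0.3668.
P_a = ½K_aγH² = 0.5×0.3668×16.0×6.2² = 112.8 kN/m, acting at H/3 = 2.067 m above the base.
FS_sliding = μW / P_a = 0.46×376.5 / 112.8 = 1.535.

1.54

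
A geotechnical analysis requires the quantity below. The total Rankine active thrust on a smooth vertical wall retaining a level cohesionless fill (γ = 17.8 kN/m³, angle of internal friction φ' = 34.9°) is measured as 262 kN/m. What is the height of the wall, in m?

K_a = 0.2721. P_a = ½ K_a γ H² ⇒ H = √(2P_a/(K_a γ)).
H = √(2×262/(0.2721×17.8)) = 10.40 m.

10.4 m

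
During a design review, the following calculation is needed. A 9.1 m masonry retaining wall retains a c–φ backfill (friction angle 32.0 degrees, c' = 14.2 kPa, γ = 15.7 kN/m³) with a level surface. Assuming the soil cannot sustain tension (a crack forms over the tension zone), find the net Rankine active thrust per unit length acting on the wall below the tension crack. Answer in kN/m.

82.2 kN/m

K_a = 0.3073; √K_a = 0.5543.
Tension-crack depth z_c = 2c/(γ√K_a) = 2×14.2/(15.7×0.5543) = 3.263 m.
σ_a at base = K_a γ H − 2c√K_a = 0.3073×15.7×9.1 − 2×14.2×0.5543 = 28.16 kPa.
P_a = ½ × 28.16 × (H − z_c) = 0.5×28.16×5.837 = 82.17 kN/m.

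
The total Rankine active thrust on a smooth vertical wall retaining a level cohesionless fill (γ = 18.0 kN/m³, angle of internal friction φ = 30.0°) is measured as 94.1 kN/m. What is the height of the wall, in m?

K_a = 0.3333. P_a = ½ K_a γ H² ⇒ H = √(2P_a/(K_a γ)).
H = √(2×94.1/(0.3333×18.0)) = 5.601 m.

5.60 m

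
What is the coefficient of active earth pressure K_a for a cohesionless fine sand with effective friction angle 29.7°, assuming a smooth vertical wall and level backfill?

K_a = tan²(45° − φ/2) = tan²(30.15°) = 0.3374.

0.337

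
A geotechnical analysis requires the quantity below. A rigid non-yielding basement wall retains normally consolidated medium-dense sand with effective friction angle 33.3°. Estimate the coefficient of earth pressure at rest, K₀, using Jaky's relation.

0.451

K₀ = 1 − sin φ' = 1 − sin 33.3° = 0.4510.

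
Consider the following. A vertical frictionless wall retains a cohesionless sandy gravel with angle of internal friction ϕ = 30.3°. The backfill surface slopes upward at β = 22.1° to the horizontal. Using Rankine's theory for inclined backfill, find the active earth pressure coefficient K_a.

K_a = cos β · (cos β − √(cos²β − cos²φ)) / (cos β + √(cos²β − cos²φ)).
cos β = 0.9265, cos φ = 0.8634, √(cos²β − cos²φ) = 0.3362.
K_a = 0.9265 × (0.9265 − 0.3362)/(0.9265 + 0.3362) = 0.4332.

0.433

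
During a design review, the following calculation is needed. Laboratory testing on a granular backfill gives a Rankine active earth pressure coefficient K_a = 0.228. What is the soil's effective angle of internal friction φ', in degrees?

K_a = tan²(45° − φ/2) ⇒ 45° − φ/2 = arctan(√0.228) = 25.52°.
φ = 2(45° − 25.52°) = 38.95°.

39.0°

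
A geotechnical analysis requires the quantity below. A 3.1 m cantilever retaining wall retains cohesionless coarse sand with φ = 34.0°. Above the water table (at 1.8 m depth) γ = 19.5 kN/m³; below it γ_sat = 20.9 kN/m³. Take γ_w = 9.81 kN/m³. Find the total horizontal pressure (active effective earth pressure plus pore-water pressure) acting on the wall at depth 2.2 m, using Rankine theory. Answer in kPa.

15.1 kPa

K_a = (1 − sin φ)/(1 + sin φ) = 0.2827.
γ' = 20.9 − 9.81 = 11.09 kN/m³.
Effective vertical stress at 2.2 m: σ'_v = 19.5×1.8 + 11.09×0.400 = 39.54 kPa.
σ'_h = K_a σ'_v = 0.2827 × 39.54 = 11.18 kPa; u = γ_w × 0.400 = 3.924 kPa.
Total σ_h = 11.18 + 3.924 = 15.10 kPa.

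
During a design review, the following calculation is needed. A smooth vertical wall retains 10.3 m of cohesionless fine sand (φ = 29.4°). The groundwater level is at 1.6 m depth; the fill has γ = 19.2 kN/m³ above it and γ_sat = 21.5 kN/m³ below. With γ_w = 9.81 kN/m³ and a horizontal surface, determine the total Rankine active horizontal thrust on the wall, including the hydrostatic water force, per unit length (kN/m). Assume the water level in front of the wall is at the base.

K_a = tan²(45° − φ/2) = 0.3415.
γ' = 21.5 − 9.81 = 11.69 kN/m³. Depth below WT = 8.7 m.
σ'_h at WT = K_a γ d_w = 10.49 kPa; at base = 10.49 + K_a γ' × 8.7 = 45.22 kPa.
P₁ (0–1.6 m) = ½×10.49×1.6 = 8.392. P₂ (1.6–10.3 m) = ½(10.49+45.22)×8.7 = 242.3.
P_w = ½ γ_w h₂² = 0.5×9.81×8.7² = 371.3. Total = 8.392+242.3+371.3 = 622.0 kN/m.

622 kN/m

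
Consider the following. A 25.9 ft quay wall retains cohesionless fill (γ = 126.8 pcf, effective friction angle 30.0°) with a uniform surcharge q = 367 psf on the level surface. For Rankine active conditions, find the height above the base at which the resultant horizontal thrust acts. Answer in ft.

K_a = 0.3333.
Triangular part P₁ = ½K_aγH² = 14180 at H/3 = 8.633 ft; rectangular part P₂ = K_a q H = 3168 at H/2 = 12.95 ft.
ȳ = (P₁·8.633 + P₂·12.95)/(P₁+P₂) = 9.422 ft.

9.42 ft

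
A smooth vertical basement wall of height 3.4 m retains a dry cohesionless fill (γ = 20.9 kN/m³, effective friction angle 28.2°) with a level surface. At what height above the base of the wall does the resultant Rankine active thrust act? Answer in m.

1.13 m

K_a = 0.3582.
The pressure distribution is triangular, so the resultant acts at H/3 above the base = 3.4/3 = 1.133 m.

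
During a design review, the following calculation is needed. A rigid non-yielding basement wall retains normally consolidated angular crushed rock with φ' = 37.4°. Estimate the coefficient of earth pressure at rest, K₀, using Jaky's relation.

0.393

K₀ = 1 − sin φ' = 1 − sin 37.4° = 0.3926.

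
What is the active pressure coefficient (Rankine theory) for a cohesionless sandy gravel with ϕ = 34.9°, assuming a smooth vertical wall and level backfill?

K_a = tan²(45° − φ/2) = tan²(27.55°) = 0.2721.

0.272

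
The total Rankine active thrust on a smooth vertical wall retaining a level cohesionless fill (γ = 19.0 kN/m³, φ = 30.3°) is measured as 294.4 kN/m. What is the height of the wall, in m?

9.70 m

K_a = 0.3293. P_a = ½ K_a γ H² ⇒ H = √(2P_a/(K_a γ)).
H = √(2×294.4/(0.3293×19.0)) = 9.701 m.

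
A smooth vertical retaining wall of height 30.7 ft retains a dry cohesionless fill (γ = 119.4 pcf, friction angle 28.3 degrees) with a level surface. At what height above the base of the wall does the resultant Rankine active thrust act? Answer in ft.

K_a = 0.3568.
The pressure distribution is triangular, so the resultant acts at H/3 above the base = 30.7/3 = 10.23 ft.

10.2 ft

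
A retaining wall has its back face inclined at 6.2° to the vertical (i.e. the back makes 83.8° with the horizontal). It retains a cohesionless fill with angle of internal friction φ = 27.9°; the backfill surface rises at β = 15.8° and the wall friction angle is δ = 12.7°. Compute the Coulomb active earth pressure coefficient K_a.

0.483

K_a = sin²(α+φ) / [sin²α · sin(α−δ) · (1 + √{sin(φ+δ)sin(φ−β) / (sin(α−δ)sin(α+β))})²].
With α = 83.8°, φ = 27.9°, δ = 12.7°, β = 15.8°: K_a = 0.4831.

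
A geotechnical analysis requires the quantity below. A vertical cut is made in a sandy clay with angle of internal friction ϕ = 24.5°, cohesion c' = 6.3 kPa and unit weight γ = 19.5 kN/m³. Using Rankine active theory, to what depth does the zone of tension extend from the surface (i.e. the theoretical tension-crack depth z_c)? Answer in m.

1.00 m

K_a = tan²(45° − 24.5°/2) = 0.4137; √K_a = 0.6432.
The active pressure is zero where K_a γ z = 2c√K_a, so z_c = 2c/(γ√K_a) = 2×6.3/(19.5×0.6432) = 1.005 m.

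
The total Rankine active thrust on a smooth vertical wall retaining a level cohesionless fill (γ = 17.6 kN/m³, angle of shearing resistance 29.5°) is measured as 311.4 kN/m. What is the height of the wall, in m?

10.2 m

K_a = 0.3401. P_a = ½ K_a γ H² ⇒ H = √(2P_a/(K_a γ)).
H = √(2×311.4/(0.3401×17.6)) = 10.20 m.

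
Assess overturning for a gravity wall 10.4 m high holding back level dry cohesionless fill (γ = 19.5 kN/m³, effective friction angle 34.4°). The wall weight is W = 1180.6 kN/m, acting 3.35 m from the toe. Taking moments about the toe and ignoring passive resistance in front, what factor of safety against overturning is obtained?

3.89

K_a = tan²(45° − 34.4°/2) = 0.2780.
P_a = ½K_aγH² = 0.5×0.2780×19.5×10.4² = 293.1 kN/m, acting at H/3 = 3.467 m above the base.
Overturning moment M_o = P_a × H/3 = 293.1 × 3.467 = 1016.
Resisting moment M_r = W × 3.35 = 1180.6 × 3.35 = 3955.
FS_overturning = M_r/M_o = 3955/1016 = 3.892.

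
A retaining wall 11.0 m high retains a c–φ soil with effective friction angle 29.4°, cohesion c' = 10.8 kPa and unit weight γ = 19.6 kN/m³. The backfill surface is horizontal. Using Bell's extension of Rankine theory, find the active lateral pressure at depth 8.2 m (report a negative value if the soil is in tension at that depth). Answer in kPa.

K_a = (1 − sin φ)/(1 + sin φ) = 0.3415.
σ_a = K_a γ z − 2c√K_a = 0.3415×19.6×8.2 − 2×10.8×0.5844 = 42.26 kPa.

42.3 kPa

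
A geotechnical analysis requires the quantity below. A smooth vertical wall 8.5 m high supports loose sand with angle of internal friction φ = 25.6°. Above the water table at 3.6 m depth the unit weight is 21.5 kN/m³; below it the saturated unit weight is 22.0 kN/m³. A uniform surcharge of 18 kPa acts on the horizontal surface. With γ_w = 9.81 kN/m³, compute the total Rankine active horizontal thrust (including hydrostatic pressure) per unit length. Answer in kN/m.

K_a = tan²(45° − φ/2) = 0.3966.
γ' = 22.0 − 9.81 = 12.19 kN/m³. h₂ = H − d_w = 4.9 m.
σ'_h: at surface K_a·q = 7.138; at WT K_a(q+γd_w) = 37.83; at base K_a(q+γd_w+γ'h₂) = 61.52 kPa.
P₁ = ½(7.138+37.83)×3.6 = 80.95; P₂ = ½(37.83+61.52)×4.9 = 243.4; P_w = ½γ_w h₂² = 117.8.
Total = 80.95+243.4+117.8 = 442.1 kN/m.

442 kN/m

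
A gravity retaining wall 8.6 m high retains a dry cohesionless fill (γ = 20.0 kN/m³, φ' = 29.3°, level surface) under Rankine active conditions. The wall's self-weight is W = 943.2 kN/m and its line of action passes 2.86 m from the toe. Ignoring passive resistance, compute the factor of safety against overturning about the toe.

3.71

K_a = tan²(45° − 29.3°/2) = 0.3428.
P_a = ½K_aγH² = 0.5×0.3428×20.0×8.6² = 253.6 kN/m, acting at H/3 = 2.867 m above the base.
Overturning moment M_o = P_a × H/3 = 253.6 × 2.867 = 726.9.
Resisting moment M_r = W × 2.86 = 943.2 × 2.86 = 2698.
FS_overturning = M_r/M_o = 2698/726.9 = 3.711.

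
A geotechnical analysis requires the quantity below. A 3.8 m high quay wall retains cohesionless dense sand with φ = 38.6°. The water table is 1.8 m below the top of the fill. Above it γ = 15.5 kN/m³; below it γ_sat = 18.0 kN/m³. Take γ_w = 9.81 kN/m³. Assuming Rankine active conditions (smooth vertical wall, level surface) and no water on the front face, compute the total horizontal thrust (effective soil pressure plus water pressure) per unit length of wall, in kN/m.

42.2 kN/m

K_a = tan²(45° − φ/2) = 0.2316.
γ' = 18.0 − 9.81 = 8.190 kN/m³. Depth below WT = 2.0 m.
σ'_h at WT = K_a γ d_w = 6.462 kPa; at base = 6.462 + K_a γ' × 2.0 = 10.26 kPa.
P₁ (0–1.8 m) = ½×6.462×1.8 = 5.816. P₂ (1.8–3.8 m) = ½(6.462+10.26)×2.0 = 16.72.
P_w = ½ γ_w h₂² = 0.5×9.81×2.0² = 19.62. Total = 5.816+16.72+19.62 = 42.15 kN/m.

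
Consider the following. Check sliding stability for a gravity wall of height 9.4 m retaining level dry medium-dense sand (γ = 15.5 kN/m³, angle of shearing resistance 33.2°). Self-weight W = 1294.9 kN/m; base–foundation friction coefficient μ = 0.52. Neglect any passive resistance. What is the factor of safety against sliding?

3.36

K_a = tan²(45° − 33.2°/2) = 0.2924.
P_a = ½K_aγH² = 0.5×0.2924×15.5×9.4² = 200.2 kN/m, acting at H/3 = 3.133 m above the base.
FS_sliding = μW / P_a = 0.52×1294.9 / 200.2 = 3.363.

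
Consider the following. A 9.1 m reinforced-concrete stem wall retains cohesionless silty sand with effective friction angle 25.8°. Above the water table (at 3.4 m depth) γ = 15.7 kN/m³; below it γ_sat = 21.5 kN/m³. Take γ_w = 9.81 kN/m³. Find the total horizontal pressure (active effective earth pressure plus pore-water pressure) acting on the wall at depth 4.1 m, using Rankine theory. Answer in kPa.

K_a = (1 − sin φ)/(1 + sin φ) = 0.3935.
γ' = 21.5 − 9.81 = 11.69 kN/m³.
Effective vertical stress at 4.1 m: σ'_v = 15.7×3.4 + 11.69×0.700 = 61.56 kPa.
σ'_h = K_a σ'_v = 0.3935 × 61.56 = 24.23 kPa; u = γ_w × 0.700 = 6.867 kPa.
Total σ_h = 24.23 + 6.867 = 31.09 kPa.

31.1 kPa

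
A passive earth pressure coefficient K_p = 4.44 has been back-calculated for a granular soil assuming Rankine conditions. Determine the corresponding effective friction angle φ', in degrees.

K_p = (1+sin φ)/(1−sin φ) ⇒ sin φ = (K_p − 1)/(K_p + 1) = 0.6324.
φ = arcsin(0.6324) = 39.22°.

39.2°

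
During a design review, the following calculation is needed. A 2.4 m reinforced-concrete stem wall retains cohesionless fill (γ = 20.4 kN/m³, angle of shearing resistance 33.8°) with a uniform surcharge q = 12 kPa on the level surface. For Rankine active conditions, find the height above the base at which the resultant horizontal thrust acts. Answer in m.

0.932 m

K_a = 0.2851.
Triangular part P₁ = ½K_aγH² = 16.75 at H/3 = 0.8000 m; rectangular part P₂ = K_a q H = 8.211 at H/2 = 1.200 m.
ȳ = (P₁·0.8000 + P₂·1.200)/(P₁+P₂) = 0.9316 m.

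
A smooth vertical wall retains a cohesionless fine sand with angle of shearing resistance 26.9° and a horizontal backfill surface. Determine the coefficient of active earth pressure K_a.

K_a = tan²(45° − φ/2) = tan²(31.55°) = 0.3770.

0.377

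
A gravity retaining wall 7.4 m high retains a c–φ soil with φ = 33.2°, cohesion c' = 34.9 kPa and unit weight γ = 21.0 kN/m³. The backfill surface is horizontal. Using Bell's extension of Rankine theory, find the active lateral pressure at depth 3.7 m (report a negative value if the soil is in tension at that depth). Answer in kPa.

K_a = (1 − sin φ)/(1 + sin φ) = 0.2924.
σ_a = K_a γ z − 2c√K_a = 0.2924×21.0×3.7 − 2×34.9×0.5407 = -15.02 kPa.

-15.0 kPa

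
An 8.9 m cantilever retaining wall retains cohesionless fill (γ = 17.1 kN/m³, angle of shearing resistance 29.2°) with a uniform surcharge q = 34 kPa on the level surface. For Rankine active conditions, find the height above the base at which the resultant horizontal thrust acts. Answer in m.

K_a = 0.3442.
Triangular part P₁ = ½K_aγH² = 233.1 at H/3 = 2.967 m; rectangular part P₂ = K_a q H = 104.2 at H/2 = 4.450 m.
ȳ = (P₁·2.967 + P₂·4.450)/(P₁+P₂) = 3.425 m.

3.42 m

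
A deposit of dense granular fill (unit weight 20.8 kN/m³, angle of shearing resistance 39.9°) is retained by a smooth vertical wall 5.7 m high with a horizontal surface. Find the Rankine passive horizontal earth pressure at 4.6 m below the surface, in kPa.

K_p = (1 + sin φ)/(1 − sin φ) = 4.578.
σ_h = K_p γ z = 4.578 × 20.8 × 4.6 = 438.0 kPa.

438 kPa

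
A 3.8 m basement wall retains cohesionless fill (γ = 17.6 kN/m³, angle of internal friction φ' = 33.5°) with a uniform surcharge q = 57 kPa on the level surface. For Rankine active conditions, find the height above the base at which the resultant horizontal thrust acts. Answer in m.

K_a = 0.2887.
Triangular part P₁ = ½K_aγH² = 36.69 at H/3 = 1.267 m; rectangular part P₂ = K_a q H = 62.54 at H/2 = 1.900 m.
ȳ = (P₁·1.267 + P₂·1.900)/(P₁+P₂) = 1.666 m.

1.67 m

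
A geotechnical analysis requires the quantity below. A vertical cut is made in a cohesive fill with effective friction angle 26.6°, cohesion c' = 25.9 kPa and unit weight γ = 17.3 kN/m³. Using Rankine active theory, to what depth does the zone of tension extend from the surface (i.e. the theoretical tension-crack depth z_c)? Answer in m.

4.85 m

K_a = tan²(45° − 26.6°/2) = 0.3814; √K_a = 0.6176.
The active pressure is zero where K_a γ z = 2c√K_a, so z_c = 2c/(γ√K_a) = 2×25.9/(17.3×0.6176) = 4.848 m.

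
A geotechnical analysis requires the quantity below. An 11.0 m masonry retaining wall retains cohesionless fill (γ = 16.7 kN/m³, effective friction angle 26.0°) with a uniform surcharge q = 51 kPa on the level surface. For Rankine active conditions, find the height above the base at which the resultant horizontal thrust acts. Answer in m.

K_a = 0.3905.
Triangular part P₁ = ½K_aγH² = 394.5 at H/3 = 3.667 m; rectangular part P₂ = K_a q H = 219.0 at H/2 = 5.500 m.
ȳ = (P₁·3.667 + P₂·5.500)/(P₁+P₂) = 4.321 m.

4.32 m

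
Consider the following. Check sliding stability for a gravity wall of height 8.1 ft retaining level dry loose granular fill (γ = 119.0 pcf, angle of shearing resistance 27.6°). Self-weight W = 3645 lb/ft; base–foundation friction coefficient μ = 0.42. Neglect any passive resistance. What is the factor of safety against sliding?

K_a = tan²(45° − 27.6°/2) = 0.3668.
P_a = ½K_aγH² = 0.5×0.3668×119.0×8.1² = 1432 lb/ft, acting at H/3 = 2.700 ft above the base.
FS_sliding = μW / P_a = 0.42×3645 / 1432 = 1.069.

1.07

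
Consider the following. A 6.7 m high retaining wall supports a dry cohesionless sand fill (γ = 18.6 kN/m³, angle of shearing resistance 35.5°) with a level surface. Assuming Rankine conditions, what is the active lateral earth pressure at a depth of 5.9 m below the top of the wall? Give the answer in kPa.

K_a = (1 − sin φ)/(1 + sin φ) = 0.2653.
σ_h = K_a γ z = 0.2653 × 18.6 × 5.9 = 29.11 kPa.

29.1 kPa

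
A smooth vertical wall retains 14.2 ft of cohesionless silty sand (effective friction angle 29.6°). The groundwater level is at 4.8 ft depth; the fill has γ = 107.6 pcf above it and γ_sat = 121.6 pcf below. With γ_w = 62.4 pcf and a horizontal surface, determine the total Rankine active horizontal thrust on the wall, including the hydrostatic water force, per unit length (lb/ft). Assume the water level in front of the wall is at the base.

5710 lb/ft

K_a = tan²(45° − φ/2) = 0.3387.
γ' = 121.6 − 62.4 = 59.20 pcf. Depth below WT = 9.4 ft.
σ'_h at WT = K_a γ d_w = 175.0 psf; at base = 175.0 + K_a γ' × 9.4 = 363.5 psf.
P₁ (0–4.8 ft) = ½×175.0×4.8 = 419.9. P₂ (4.8–14.2 ft) = ½(175.0+363.5)×9.4 = 2531.
P_w = ½ γ_w h₂² = 0.5×62.4×9.4² = 2757. Total = 419.9+2531+2757 = 5707 lb/ft.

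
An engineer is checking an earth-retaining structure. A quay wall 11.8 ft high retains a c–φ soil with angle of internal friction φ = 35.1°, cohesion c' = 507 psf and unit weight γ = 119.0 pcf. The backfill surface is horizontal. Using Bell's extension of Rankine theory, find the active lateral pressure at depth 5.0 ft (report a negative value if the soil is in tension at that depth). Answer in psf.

-366 psf

K_a = (1 − sin φ)/(1 + sin φ) = 0.2698.
σ_a = K_a γ z − 2c√K_a = 0.2698×119.0×5.0 − 2×507×0.5195 = -366.2 psf.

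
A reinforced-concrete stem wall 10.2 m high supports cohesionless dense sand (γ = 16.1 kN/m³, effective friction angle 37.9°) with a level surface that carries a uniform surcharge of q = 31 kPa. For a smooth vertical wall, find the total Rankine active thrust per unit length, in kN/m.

276 kN/m

K_a = tan²(45° − φ/2) = 0.2389.
Soil triangle: ½ K_a γ H² = 0.5×0.2389×16.1×10.2² = 200.1 kN/m.
Surcharge rectangle: K_a q H = 0.2389×31×10.2 = 75.55 kN/m.
Total = 200.1 + 75.55 = 275.7 kN/m.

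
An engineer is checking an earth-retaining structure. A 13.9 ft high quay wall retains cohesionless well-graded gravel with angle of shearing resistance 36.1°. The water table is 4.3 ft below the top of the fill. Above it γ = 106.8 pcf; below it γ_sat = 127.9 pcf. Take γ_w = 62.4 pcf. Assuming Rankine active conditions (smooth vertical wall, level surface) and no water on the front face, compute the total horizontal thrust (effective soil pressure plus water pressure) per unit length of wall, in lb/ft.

5050 lb/ft

K_a = tan²(45° − φ/2) = 0.2585.
γ' = 127.9 − 62.4 = 65.50 pcf. Depth below WT = 9.6 ft.
σ'_h at WT = K_a γ d_w = 118.7 psf; at base = 118.7 + K_a γ' × 9.6 = 281.3 psf.
P₁ (0–4.3 ft) = ½×118.7×4.3 = 255.2. P₂ (4.3–13.9 ft) = ½(118.7+281.3)×9.6 = 1920.
P_w = ½ γ_w h₂² = 0.5×62.4×9.6² = 2875. Total = 255.2+1920+2875 = 5050 lb/ft.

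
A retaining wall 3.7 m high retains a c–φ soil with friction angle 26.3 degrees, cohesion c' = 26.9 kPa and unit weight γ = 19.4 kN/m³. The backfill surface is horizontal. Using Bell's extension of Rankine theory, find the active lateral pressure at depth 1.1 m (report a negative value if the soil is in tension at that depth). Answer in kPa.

-25.2 kPa

K_a = (1 − sin φ)/(1 + sin φ) = 0.3859.
σ_a = K_a γ z − 2c√K_a = 0.3859×19.4×1.1 − 2×26.9×0.6212 = -25.19 kPa.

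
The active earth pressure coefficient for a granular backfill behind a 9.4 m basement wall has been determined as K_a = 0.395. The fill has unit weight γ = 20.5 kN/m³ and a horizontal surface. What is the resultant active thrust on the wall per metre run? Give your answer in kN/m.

358 kN/m

P = ½ K_a γ H² = 0.5 × 0.395 × 20.5 × 9.4² = 357.7 kN/m.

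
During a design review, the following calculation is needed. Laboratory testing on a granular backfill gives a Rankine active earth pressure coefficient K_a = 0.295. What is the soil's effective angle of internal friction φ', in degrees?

33.0°

K_a = tan²(45° − φ/2) ⇒ 45° − φ/2 = arctan(√0.295) = 28.51°.
φ = 2(45° − 28.51°) = 32.98°.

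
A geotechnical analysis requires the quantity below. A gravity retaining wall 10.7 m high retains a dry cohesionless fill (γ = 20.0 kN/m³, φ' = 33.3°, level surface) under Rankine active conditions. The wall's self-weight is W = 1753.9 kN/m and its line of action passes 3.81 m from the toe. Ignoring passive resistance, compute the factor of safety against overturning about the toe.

5.62

K_a = tan²(45° − 33.3°/2) = 0.2911.
P_a = ½K_aγH² = 0.5×0.2911×20.0×10.7² = 333.3 kN/m, acting at H/3 = 3.567 m above the base.
Overturning moment M_o = P_a × H/3 = 333.3 × 3.567 = 1189.
Resisting moment M_r = W × 3.81 = 1753.9 × 3.81 = 6682.
FS_overturning = M_r/M_o = 6682/1189 = 5.621.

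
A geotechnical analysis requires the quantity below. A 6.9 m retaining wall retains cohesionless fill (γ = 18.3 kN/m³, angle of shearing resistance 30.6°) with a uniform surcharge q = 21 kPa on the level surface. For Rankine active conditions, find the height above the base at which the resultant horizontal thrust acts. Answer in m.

2.59 m

K_a = 0.3253.
Triangular part P₁ = ½K_aγH² = 141.7 at H/3 = 2.300 m; rectangular part P₂ = K_a q H = 47.14 at H/2 = 3.450 m.
ȳ = (P₁·2.300 + P₂·3.450)/(P₁+P₂) = 2.587 m.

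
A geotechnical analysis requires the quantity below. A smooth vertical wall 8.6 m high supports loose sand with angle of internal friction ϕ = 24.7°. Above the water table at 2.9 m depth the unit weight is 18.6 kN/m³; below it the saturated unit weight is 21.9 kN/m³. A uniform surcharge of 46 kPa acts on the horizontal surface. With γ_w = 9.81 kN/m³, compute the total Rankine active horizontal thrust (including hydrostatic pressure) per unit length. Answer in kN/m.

K_a = tan²(45° − φ/2) = 0.4106.
γ' = 21.9 − 9.81 = 12.09 kN/m³. h₂ = H − d_w = 5.7 m.
σ'_h: at surface K_a·q = 18.89; at WT K_a(q+γd_w) = 41.03; at base K_a(q+γd_w+γ'h₂) = 69.33 kPa.
P₁ = ½(18.89+41.03)×2.9 = 86.88; P₂ = ½(41.03+69.33)×5.7 = 314.5; P_w = ½γ_w h₂² = 159.4.
Total = 86.88+314.5+159.4 = 560.8 kN/m.

561 kN/m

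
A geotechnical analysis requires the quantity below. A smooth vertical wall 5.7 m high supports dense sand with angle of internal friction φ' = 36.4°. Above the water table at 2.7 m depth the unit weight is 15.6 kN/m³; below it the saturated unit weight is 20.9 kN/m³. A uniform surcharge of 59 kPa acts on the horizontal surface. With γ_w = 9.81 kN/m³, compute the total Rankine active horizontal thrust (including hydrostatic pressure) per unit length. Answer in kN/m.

K_a = tan²(45° − φ/2) = 0.2552.
γ' = 20.9 − 9.81 = 11.09 kN/m³. h₂ = H − d_w = 3.0 m.
σ'_h: at surface K_a·q = 15.05; at WT K_a(q+γd_w) = 25.80; at base K_a(q+γd_w+γ'h₂) = 34.29 kPa.
P₁ = ½(15.05+25.80)×2.7 = 55.16; P₂ = ½(25.80+34.29)×3.0 = 90.14; P_w = ½γ_w h₂² = 44.14.
Total = 55.16+90.14+44.14 = 189.4 kN/m.

189 kN/m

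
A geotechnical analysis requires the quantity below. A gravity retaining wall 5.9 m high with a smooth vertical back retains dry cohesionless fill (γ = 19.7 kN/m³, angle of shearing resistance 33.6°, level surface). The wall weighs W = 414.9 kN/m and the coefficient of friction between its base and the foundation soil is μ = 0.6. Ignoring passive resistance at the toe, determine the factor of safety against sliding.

K_a = tan²(45° − 33.6°/2) = 0.2875.
P_a = ½K_aγH² = 0.5×0.2875×19.7×5.9² = 98.58 kN/m, acting at H/3 = 1.967 m above the base.
FS_sliding = μW / P_a = 0.6×414.9 / 98.58 = 2.525.

2.53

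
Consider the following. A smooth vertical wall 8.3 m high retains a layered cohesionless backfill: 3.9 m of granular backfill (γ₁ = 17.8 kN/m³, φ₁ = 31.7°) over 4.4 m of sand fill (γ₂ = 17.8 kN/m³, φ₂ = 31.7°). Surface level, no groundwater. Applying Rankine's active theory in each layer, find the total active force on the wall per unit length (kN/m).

191 kN/m

K_a1 = tan²(45°−31.7°/2) = 0.3111; K_a2 = tan²(45°−31.7°/2) = 0.3111.
Layer 1: σ at base = K_a1 γ₁ h₁ = 21.59 kPa; P₁ = ½×21.59×3.9 = 42.11.
Layer 2: σ_v at top = γ₁h₁ = 69.42; σ_h top = K_a2×69.42 = 21.59; σ_h base = K_a2×(69.42+17.8×4.4) = 45.96.
P₂ = ½(21.59+45.96)×4.4 = 148.6. Total P_a = 42.11+148.6 = 190.7 kN/m.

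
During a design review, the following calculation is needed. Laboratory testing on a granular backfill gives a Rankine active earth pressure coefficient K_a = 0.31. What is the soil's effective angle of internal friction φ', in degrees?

31.8°

K_a = tan²(45° − φ/2) ⇒ 45° − φ/2 = arctan(√0.31) = 29.11°.
φ = 2(45° − 29.11°) = 31.78°.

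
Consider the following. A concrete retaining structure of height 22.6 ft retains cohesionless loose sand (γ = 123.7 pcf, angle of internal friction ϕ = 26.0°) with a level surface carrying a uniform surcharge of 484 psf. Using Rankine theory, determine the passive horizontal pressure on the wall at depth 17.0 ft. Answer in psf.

6630 psf

K_p = (1 + sin φ)/(1 − sin φ) = 2.561.
σ_v = γz + q = 123.7 × 17.0 + 484 = 2587 psf.
σ_h = K_p σ_v = 2.561 × 2587 = 6625 psf.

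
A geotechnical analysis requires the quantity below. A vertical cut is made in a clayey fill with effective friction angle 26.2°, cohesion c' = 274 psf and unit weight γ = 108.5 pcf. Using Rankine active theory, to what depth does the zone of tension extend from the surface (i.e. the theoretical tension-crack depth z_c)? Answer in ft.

K_a = tan²(45° − 26.2°/2) = 0.3874; √K_a = 0.6224.
The active pressure is zero where K_a γ z = 2c√K_a, so z_c = 2c/(γ√K_a) = 2×274/(108.5×0.6224) = 8.114 ft.

8.11 ft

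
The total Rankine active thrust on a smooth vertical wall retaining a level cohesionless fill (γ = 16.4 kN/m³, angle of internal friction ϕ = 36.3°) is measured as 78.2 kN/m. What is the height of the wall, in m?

K_a = 0.2563. P_a = ½ K_a γ H² ⇒ H = √(2P_a/(K_a γ)).
H = √(2×78.2/(0.2563×16.4)) = 6.100 m.

6.10 m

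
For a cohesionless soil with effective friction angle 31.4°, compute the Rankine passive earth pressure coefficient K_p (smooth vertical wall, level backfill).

K_p = (1 + sin φ)/(1 − sin φ) = tan²(45° + 31.4°/2) = 3.175.

3.18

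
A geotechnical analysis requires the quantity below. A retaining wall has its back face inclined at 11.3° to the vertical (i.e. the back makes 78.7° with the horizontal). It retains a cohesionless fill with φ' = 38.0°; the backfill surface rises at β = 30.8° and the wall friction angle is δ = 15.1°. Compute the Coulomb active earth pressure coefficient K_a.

K_a = sin²(α+φ) / [sin²α · sin(α−δ) · (1 + √{sin(φ+δ)sin(φ−β) / (sin(α−δ)sin(α+β))})²].
With α = 78.7°, φ = 38.0°, δ = 15.1°, β = 30.8°: K_a = 0.5126.

0.513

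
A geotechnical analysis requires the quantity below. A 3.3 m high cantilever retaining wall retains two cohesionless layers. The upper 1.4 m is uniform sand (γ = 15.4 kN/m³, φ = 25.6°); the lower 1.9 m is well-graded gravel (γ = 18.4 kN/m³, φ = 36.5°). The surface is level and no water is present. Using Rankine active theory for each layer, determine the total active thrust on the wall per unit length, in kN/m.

K_a1 = tan²(45°−25.6°/2) = 0.3966; K_a2 = tan²(45°−36.5°/2) = 0.2541.
Layer 1: σ at base = K_a1 γ₁ h₁ = 8.550 kPa; P₁ = ½×8.550×1.4 = 5.985.
Layer 2: σ_v at top = γ₁h₁ = 21.56; σ_h top = K_a2×21.56 = 5.477; σ_h base = K_a2×(21.56+18.4×1.9) = 14.36.
P₂ = ½(5.477+14.36)×1.9 = 18.84. Total P_a = 5.985+18.84 = 24.83 kN/m.

24.8 kN/m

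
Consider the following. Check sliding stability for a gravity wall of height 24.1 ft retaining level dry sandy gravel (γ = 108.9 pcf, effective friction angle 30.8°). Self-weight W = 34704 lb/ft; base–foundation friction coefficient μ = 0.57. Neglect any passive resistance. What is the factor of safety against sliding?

K_a = tan²(45° − 30.8°/2) = 0.3227.
P_a = ½K_aγH² = 0.5×0.3227×108.9×24.1² = 10210 lb/ft, acting at H/3 = 8.033 ft above the base.
FS_sliding = μW / P_a = 0.57×34704 / 10210 = 1.938.

1.94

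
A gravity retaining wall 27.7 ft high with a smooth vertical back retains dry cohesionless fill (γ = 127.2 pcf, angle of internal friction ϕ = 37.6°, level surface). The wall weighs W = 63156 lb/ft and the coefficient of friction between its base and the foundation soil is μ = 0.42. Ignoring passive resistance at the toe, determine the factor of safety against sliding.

K_a = tan²(45° − 37.6°/2) = 0.2421.
P_a = ½K_aγH² = 0.5×0.2421×127.2×27.7² = 11820 lb/ft, acting at H/3 = 9.233 ft above the base.
FS_sliding = μW / P_a = 0.42×63156 / 11820 = 2.245.

2.24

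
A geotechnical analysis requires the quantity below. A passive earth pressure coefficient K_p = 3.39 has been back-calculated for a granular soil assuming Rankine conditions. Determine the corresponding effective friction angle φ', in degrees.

33.0°

K_p = (1+sin φ)/(1−sin φ) ⇒ sin φ = (K_p − 1)/(K_p + 1) = 0.5444.
φ = arcsin(0.5444) = 32.98°.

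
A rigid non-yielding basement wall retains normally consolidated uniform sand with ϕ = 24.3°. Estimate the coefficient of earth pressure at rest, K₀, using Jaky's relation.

K₀ = 1 − sin φ' = 1 − sin 24.3° = 0.5885.

0.588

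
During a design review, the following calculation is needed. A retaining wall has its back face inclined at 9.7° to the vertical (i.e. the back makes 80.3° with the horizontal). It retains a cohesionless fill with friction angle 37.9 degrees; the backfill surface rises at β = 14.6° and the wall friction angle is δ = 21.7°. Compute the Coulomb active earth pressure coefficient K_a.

0.351

K_a = sin²(α+φ) / [sin²α · sin(α−δ) · (1 + √{sin(φ+δ)sin(φ−β) / (sin(α−δ)sin(α+β))})²].
With α = 80.3°, φ = 37.9°, δ = 21.7°, β = 14.6°: K_a = 0.3510.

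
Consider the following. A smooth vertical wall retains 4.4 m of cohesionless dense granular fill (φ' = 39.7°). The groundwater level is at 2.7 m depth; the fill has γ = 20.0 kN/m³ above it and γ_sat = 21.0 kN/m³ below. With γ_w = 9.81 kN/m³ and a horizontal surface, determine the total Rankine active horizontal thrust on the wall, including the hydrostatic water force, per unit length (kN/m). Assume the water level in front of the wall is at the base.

54.0 kN/m

K_a = tan²(45° − φ/2) = 0.2204.
γ' = 21.0 − 9.81 = 11.19 kN/m³. Depth below WT = 1.7 m.
σ'_h at WT = K_a γ d_w = 11.90 kPa; at base = 11.90 + K_a γ' × 1.7 = 16.10 kPa.
P₁ (0–2.7 m) = ½×11.90×2.7 = 16.07. P₂ (2.7–4.4 m) = ½(11.90+16.10)×1.7 = 23.80.
P_w = ½ γ_w h₂² = 0.5×9.81×1.7² = 14.18. Total = 16.07+23.80+14.18 = 54.04 kN/m.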